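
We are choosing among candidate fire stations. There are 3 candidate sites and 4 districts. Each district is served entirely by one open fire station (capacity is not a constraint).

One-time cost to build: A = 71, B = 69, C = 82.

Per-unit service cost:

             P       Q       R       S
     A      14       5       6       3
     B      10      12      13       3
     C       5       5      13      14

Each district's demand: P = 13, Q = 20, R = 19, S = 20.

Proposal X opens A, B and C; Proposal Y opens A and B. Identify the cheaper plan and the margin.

Proposal Y is cheaper by 17.

Proposal X: {A, B, C}: P→C 5·13=65, Q→A 5·20=100, R→A 6·19=114, S→A 3·20=60. Service 339; fixed 222; total 561.
Proposal Y: {A, B}: P→B 10·13=130, Q→A 5·20=100, R→A 6·19=114, S→A 3·20=60. Service 404; fixed 140; total 544.
Difference: |561 − 544| = 17.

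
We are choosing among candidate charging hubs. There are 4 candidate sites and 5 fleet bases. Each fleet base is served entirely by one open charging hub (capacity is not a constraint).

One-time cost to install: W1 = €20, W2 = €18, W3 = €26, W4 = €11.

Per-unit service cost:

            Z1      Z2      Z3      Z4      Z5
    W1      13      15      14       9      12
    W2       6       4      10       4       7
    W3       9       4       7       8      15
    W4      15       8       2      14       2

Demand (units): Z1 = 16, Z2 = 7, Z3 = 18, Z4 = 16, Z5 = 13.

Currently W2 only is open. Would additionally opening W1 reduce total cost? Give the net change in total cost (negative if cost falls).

No — net change +20 (cost rises by 20).

Current service cost with {W2}: 459.
Adding W1: each fleet base re-picks its cheapest; new service cost 459, saving 0.
Extra fixed cost: 20. Net change = 20 − 0 = 20.
(Totals: 477 → 497.)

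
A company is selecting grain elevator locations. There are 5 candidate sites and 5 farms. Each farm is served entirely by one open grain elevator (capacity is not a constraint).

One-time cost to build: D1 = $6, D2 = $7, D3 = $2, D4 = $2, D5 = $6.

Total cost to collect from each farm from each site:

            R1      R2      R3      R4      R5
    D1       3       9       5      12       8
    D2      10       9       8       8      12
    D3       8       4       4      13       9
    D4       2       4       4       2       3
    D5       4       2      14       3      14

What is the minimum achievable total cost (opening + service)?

For any fixed open set, each farm goes to its cheapest open site; total = fixed + service.
{D4}: R1→D4 2, R2→D4 4, R3→D4 4, R4→D4 2, R5→D4 3. Service 15; fixed 2; total 17.
{D3, D4}: service 15 + fixed 4 = 19
{D4, D5}: service 13 + fixed 8 = 21
{D1, D2, D3, D4, D5}: R1→D4 2, R2→D5 2, R3→D3 4, R4→D4 2, R5→D4 3. Service 13; fixed 23; total 36.
No other subset beats 17.

Minimum total cost: 17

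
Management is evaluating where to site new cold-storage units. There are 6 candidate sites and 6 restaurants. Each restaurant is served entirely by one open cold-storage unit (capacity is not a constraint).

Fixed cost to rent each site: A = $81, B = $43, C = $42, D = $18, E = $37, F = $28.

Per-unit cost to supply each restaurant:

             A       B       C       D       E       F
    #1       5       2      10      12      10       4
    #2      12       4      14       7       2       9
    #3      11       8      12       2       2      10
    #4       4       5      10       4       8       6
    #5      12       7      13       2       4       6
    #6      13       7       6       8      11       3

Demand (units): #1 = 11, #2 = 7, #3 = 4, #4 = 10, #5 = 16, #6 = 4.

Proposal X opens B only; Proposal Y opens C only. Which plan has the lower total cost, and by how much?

Proposal X: {B}: #1→B 2·11=22, #2→B 4·7=28, #3→B 8·4=32, #4→B 5·10=50, #5→B 7·16=112, #6→B 7·4=28. Service 272; fixed 43; total 315.
Proposal Y: {C}: #1→C 10·11=110, #2→C 14·7=98, #3→C 12·4=48, #4→C 10·10=100, #5→C 13·16=208, #6→C 6·4=24. Service 588; fixed 42; total 630.
Difference: |315 − 630| = 315.

Proposal X is cheaper by 315.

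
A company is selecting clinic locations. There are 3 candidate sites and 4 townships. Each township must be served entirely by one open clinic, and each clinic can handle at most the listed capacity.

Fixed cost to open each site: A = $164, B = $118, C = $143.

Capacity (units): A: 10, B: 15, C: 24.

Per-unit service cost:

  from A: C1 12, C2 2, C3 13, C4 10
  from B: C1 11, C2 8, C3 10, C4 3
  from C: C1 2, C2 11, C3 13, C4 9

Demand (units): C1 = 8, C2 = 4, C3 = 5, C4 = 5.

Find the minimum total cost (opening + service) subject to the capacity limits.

Open {C}: C1→C 2·8=16, C2→C 11·4=44, C3→C 13·5=65, C4→C 9·5=45.
Loads: C carries 22/24. Service 170; fixed 143; total 313.
Next best feasible plan costs 374.

Minimum total cost: 313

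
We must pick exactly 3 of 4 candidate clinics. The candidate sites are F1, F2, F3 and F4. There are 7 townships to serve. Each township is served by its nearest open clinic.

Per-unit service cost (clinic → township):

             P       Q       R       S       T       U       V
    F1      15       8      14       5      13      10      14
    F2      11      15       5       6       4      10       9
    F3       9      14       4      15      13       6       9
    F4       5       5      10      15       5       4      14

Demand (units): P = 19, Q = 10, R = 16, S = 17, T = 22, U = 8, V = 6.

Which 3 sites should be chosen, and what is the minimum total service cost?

With exactly 3 open, each township uses its cheapest among the chosen.
{F1, F2, F4}: P→F4 5·19=95, Q→F4 5·10=50, R→F2 5·16=80, S→F1 5·17=85, T→F2 4·22=88, U→F4 4·8=32, V→F2 9·6=54. Service cost 484.
{F2, F3, F4}: service cost 485
{F1, F3, F4}: service cost 490
Among all 4 size-3 choices, {F1, F2, F4} is lowest.

Choose F1, F2 and F4; total service cost 484.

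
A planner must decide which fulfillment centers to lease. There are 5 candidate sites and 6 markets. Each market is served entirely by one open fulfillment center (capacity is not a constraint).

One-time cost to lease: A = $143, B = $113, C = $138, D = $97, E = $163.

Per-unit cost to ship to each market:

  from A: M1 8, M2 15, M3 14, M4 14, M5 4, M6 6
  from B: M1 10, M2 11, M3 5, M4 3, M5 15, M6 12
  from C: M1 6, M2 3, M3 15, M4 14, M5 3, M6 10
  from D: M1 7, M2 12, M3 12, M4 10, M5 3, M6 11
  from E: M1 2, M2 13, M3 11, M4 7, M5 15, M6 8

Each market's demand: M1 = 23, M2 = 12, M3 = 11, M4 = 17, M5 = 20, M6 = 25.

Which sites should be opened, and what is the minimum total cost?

For any fixed open set, each market goes to its cheapest open site; total = fixed + service.
{B, C}: M1→C 6·23=138, M2→C 3·12=36, M3→B 5·11=55, M4→B 3·17=51, M5→C 3·20=60, M6→C 10·25=250. Service 590; fixed 251; total 841.
{B, C, E}: M1→E 2·23=46, M2→C 3·12=36, M3→B 5·11=55, M4→B 3·17=51, M5→C 3·20=60, M6→E 8·25=200. Service 448; fixed 414; total 862.
{C, E}: M1→E 2·23=46, M2→C 3·12=36, M3→E 11·11=121, M4→E 7·17=119, M5→C 3·20=60, M6→E 8·25=200. Service 582; fixed 301; total 883.
{A, B, C, D, E}: service 398 + fixed 654 = 1052
No other subset beats 841.

Open B and C; minimum total cost 841.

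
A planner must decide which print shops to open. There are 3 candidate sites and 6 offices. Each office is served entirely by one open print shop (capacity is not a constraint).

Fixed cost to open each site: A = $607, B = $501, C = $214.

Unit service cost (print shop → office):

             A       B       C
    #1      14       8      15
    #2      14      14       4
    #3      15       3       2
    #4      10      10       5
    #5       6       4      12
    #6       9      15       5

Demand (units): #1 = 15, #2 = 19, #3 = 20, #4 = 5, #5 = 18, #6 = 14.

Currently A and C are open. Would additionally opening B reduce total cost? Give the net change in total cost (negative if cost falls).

No — net change +375 (cost rises by 375).

Current service cost with {A, C}: 529.
Adding B: each office re-picks its cheapest; new service cost 403, saving 126.
Extra fixed cost: 501. Net change = 501 − 126 = 375.
(Totals: 1350 → 1725.)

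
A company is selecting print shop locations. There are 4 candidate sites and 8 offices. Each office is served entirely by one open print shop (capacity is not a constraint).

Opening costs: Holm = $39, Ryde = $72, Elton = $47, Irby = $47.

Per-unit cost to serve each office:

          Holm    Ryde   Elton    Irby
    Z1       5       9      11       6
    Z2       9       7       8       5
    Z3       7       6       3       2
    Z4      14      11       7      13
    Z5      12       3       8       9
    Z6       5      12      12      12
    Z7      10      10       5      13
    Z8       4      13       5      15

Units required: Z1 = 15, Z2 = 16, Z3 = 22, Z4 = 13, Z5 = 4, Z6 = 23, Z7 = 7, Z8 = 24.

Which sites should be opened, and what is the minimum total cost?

For any fixed open set, each office goes to its cheapest open site; total = fixed + service.
{Holm, Elton, Irby}: Z1→Holm 5·15=75, Z2→Irby 5·16=80, Z3→Irby 2·22=44, Z4→Elton 7·13=91, Z5→Elton 8·4=32, Z6→Holm 5·23=115, Z7→Elton 5·7=35, Z8→Holm 4·24=96. Service 568; fixed 133; total 701.
{Holm, Elton}: service 638 + fixed 86 = 724
{Holm, Ryde, Elton, Irby}: Z1→Holm 5·15=75, Z2→Irby 5·16=80, Z3→Irby 2·22=44, Z4→Elton 7·13=91, Z5→Ryde 3·4=12, Z6→Holm 5·23=115, Z7→Elton 5·7=35, Z8→Holm 4·24=96. Service 548; fixed 205; total 753.
{Holm}: Z1→Holm 5·15=75, Z2→Holm 9·16=144, Z3→Holm 7·22=154, Z4→Holm 14·13=182, Z5→Holm 12·4=48, Z6→Holm 5·23=115, Z7→Holm 10·7=70, Z8→Holm 4·24=96. Service 884; fixed 39; total 923.
No other subset beats 701.

Open Holm, Elton and Irby; minimum total cost 701.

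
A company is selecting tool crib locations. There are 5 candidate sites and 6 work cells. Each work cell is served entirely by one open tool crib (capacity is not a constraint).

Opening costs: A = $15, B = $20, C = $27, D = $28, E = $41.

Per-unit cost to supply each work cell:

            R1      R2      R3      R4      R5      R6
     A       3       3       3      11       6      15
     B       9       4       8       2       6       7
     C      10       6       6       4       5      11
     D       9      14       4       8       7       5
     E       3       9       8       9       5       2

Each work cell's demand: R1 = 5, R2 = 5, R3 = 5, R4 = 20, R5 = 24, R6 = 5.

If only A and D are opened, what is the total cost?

Each work cell is assigned to its cheapest site among the open ones.
{A, D}: R1→A 3·5=15, R2→A 3·5=15, R3→A 3·5=15, R4→D 8·20=160, R5→A 6·24=144, R6→D 5·5=25. Service 374; fixed 43; total 417.

Total cost: 417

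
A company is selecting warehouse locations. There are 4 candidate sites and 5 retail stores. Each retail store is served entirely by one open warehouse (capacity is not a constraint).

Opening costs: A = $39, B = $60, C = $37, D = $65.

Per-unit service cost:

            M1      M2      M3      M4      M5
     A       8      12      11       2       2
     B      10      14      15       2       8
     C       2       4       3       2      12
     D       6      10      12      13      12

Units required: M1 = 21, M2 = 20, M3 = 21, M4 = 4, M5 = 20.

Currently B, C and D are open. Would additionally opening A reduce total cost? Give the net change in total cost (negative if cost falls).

Yes — net change −81 (cost falls by 81).

Current service cost with {B, C, D}: 353.
Adding A: each retail store re-picks its cheapest; new service cost 233, saving 120.
Extra fixed cost: 39. Net change = 39 − 120 = -81.
(Totals: 515 → 434.)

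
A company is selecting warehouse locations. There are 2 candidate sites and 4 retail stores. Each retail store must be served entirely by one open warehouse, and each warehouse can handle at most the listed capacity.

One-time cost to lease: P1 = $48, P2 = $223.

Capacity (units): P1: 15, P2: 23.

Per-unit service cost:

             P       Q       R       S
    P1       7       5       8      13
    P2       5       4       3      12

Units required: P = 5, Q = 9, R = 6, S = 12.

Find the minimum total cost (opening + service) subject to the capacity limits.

Open {P1, P2}: P→P2 5·5=25, Q→P1 5·9=45, R→P2 3·6=18, S→P2 12·12=144.
Loads: P1 carries 9/15, P2 carries 23/23. Service 232; fixed 271; total 503.
Next best feasible plan costs 506.

Minimum total cost: 503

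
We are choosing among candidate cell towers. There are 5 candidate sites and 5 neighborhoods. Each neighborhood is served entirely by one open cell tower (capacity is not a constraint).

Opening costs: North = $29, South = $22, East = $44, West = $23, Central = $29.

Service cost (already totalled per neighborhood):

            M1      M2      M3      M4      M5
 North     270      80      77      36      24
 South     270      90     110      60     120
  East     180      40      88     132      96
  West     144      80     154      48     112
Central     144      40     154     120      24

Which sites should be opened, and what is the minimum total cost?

Open North and Central; minimum total cost 379.

For any fixed open set, each neighborhood goes to its cheapest open site; total = fixed + service.
{North, Central}: M1→Central 144, M2→Central 40, M3→North 77, M4→North 36, M5→North 24. Service 321; fixed 58; total 379.
{North, South, Central}: M1→Central 144, M2→Central 40, M3→North 77, M4→North 36, M5→North 24. Service 321; fixed 80; total 401.
{North, West, Central}: M1→West 144, M2→Central 40, M3→North 77, M4→North 36, M5→North 24. Service 321; fixed 81; total 402.
{North, South, East, West, Central}: service 321 + fixed 147 = 468
No other subset beats 379.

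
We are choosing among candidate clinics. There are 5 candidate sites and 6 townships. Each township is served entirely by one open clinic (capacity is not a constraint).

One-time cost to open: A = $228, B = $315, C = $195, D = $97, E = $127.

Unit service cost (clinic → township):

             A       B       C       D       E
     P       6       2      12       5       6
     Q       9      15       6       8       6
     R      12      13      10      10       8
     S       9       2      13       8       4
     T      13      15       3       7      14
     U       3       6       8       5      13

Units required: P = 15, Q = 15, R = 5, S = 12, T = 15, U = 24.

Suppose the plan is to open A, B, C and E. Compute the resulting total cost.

Each township is assigned to its cheapest site among the open ones.
{A, B, C, E}: P→B 2·15=30, Q→C 6·15=90, R→E 8·5=40, S→B 2·12=24, T→C 3·15=45, U→A 3·24=72. Service 301; fixed 865; total 1166.

Total cost: 1166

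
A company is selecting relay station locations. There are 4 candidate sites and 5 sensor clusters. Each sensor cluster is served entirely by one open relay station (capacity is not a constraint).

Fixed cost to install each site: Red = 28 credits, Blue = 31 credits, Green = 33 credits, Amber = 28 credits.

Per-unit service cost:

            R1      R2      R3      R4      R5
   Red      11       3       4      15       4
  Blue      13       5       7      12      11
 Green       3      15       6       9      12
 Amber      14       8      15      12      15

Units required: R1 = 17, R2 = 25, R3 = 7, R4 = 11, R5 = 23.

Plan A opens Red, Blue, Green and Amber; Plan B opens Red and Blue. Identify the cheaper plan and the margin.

Plan A: {Red, Blue, Green, Amber}: R1→Green 3·17=51, R2→Red 3·25=75, R3→Red 4·7=28, R4→Green 9·11=99, R5→Red 4·23=92. Service 345; fixed 120; total 465.
Plan B: {Red, Blue}: R1→Red 11·17=187, R2→Red 3·25=75, R3→Red 4·7=28, R4→Blue 12·11=132, R5→Red 4·23=92. Service 514; fixed 59; total 573.
Difference: |465 − 573| = 108.

Plan A is cheaper by 108.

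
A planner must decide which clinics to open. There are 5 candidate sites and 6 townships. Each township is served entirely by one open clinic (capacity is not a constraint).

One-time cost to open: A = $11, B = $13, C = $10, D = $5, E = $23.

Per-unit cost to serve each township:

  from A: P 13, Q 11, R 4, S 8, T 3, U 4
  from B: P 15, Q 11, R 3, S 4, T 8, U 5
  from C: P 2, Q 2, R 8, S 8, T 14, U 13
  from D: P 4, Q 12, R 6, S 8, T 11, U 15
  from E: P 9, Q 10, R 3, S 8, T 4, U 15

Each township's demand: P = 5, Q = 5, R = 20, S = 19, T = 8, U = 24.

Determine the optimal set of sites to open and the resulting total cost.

Open A, B and C; minimum total cost 310.

For any fixed open set, each township goes to its cheapest open site; total = fixed + service.
{A, B, C}: P→C 2·5=10, Q→C 2·5=10, R→B 3·20=60, S→B 4·19=76, T→A 3·8=24, U→A 4·24=96. Service 276; fixed 34; total 310.
{A, B, C, D}: P→C 2·5=10, Q→C 2·5=10, R→B 3·20=60, S→B 4·19=76, T→A 3·8=24, U→A 4·24=96. Service 276; fixed 39; total 315.
{A, B, C, E}: P→C 2·5=10, Q→C 2·5=10, R→B 3·20=60, S→B 4·19=76, T→A 3·8=24, U→A 4·24=96. Service 276; fixed 57; total 333.
{A, B, C, D, E}: service 276 + fixed 62 = 338
No other subset beats 310.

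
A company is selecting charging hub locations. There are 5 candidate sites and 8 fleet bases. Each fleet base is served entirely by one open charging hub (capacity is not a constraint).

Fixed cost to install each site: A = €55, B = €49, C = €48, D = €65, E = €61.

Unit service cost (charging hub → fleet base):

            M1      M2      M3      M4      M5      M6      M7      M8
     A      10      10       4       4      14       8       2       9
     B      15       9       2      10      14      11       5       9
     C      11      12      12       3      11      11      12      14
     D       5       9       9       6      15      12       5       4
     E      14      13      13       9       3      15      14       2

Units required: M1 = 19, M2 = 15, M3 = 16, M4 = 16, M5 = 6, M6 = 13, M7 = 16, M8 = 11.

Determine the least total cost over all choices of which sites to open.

Minimum total cost: 715

For any fixed open set, each fleet base goes to its cheapest open site; total = fixed + service.
{A, D, E}: M1→D 5·19=95, M2→D 9·15=135, M3→A 4·16=64, M4→A 4·16=64, M5→E 3·6=18, M6→A 8·13=104, M7→A 2·16=32, M8→E 2·11=22. Service 534; fixed 181; total 715.
{A, B, D, E}: service 502 + fixed 230 = 732
{A, D}: service 622 + fixed 120 = 742
{A, B, C, D, E}: M1→D 5·19=95, M2→B 9·15=135, M3→B 2·16=32, M4→C 3·16=48, M5→E 3·6=18, M6→A 8·13=104, M7→A 2·16=32, M8→E 2·11=22. Service 486; fixed 278; total 764.
No other subset beats 715.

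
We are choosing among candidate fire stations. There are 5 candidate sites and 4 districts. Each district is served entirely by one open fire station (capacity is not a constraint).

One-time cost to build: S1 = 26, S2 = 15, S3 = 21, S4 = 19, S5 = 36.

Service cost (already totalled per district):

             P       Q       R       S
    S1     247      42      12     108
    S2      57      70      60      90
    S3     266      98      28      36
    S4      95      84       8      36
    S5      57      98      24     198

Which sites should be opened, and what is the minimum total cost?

Open S1, S2 and S4; minimum total cost 203.

For any fixed open set, each district goes to its cheapest open site; total = fixed + service.
{S1, S2, S4}: P→S2 57, Q→S1 42, R→S4 8, S→S4 36. Service 143; fixed 60; total 203.
{S2, S4}: P→S2 57, Q→S2 70, R→S4 8, S→S4 36. Service 171; fixed 34; total 205.
{S1, S2, S3}: P→S2 57, Q→S1 42, R→S1 12, S→S3 36. Service 147; fixed 62; total 209.
{S1, S2, S3, S4, S5}: P→S2 57, Q→S1 42, R→S4 8, S→S3 36. Service 143; fixed 117; total 260.
No other subset beats 203.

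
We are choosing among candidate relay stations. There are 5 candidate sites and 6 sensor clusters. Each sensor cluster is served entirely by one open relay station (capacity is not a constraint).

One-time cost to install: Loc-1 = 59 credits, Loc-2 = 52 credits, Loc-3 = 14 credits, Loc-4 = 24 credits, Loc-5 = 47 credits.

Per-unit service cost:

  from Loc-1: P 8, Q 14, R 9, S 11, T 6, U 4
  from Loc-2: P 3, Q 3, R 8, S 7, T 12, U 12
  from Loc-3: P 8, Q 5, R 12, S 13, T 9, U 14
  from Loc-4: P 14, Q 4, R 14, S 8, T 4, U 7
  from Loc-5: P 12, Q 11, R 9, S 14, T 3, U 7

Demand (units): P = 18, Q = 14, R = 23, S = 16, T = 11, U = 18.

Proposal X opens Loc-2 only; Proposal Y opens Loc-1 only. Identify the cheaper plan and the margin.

Proposal X: {Loc-2}: P→Loc-2 3·18=54, Q→Loc-2 3·14=42, R→Loc-2 8·23=184, S→Loc-2 7·16=112, T→Loc-2 12·11=132, U→Loc-2 12·18=216. Service 740; fixed 52; total 792.
Proposal Y: {Loc-1}: P→Loc-1 8·18=144, Q→Loc-1 14·14=196, R→Loc-1 9·23=207, S→Loc-1 11·16=176, T→Loc-1 6·11=66, U→Loc-1 4·18=72. Service 861; fixed 59; total 920.
Difference: |792 − 920| = 128.

Proposal X is cheaper by 128.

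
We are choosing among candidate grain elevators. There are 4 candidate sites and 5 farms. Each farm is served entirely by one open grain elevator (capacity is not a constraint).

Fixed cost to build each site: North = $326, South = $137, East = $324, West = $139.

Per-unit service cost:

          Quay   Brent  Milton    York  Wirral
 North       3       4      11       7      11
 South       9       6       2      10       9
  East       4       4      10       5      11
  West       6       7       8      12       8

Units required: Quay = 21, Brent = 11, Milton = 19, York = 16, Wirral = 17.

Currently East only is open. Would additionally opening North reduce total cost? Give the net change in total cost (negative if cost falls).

Current service cost with {East}: 585.
Adding North: each farm re-picks its cheapest; new service cost 564, saving 21.
Extra fixed cost: 326. Net change = 326 − 21 = 305.
(Totals: 909 → 1214.)

No — net change +305 (cost rises by 305).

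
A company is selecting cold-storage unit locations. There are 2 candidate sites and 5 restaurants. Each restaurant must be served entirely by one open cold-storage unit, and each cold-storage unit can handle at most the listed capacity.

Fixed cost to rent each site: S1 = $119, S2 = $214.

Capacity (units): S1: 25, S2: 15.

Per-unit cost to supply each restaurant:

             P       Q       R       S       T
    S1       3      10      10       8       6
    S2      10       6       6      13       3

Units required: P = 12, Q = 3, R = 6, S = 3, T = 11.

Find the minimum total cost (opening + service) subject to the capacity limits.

Minimum total cost: 504

Open {S1, S2}: P→S1 3·12=36, Q→S2 6·3=18, R→S1 10·6=60, S→S1 8·3=24, T→S2 3·11=33.
Loads: S1 carries 21/25, S2 carries 14/15. Service 171; fixed 333; total 504.
Next best feasible plan costs 516.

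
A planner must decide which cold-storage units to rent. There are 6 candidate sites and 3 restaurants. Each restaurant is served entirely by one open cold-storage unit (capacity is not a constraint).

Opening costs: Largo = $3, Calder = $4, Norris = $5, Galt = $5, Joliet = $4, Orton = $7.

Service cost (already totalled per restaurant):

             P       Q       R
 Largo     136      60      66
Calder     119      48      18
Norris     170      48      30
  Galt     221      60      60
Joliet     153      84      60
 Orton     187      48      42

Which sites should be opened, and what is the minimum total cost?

For any fixed open set, each restaurant goes to its cheapest open site; total = fixed + service.
{Calder}: P→Calder 119, Q→Calder 48, R→Calder 18. Service 185; fixed 4; total 189.
{Largo, Calder}: service 185 + fixed 7 = 192
{Calder, Joliet}: service 185 + fixed 8 = 193
{Largo, Calder, Norris, Galt, Joliet, Orton}: service 185 + fixed 28 = 213
No other subset beats 189.

Open Calder only; minimum total cost 189.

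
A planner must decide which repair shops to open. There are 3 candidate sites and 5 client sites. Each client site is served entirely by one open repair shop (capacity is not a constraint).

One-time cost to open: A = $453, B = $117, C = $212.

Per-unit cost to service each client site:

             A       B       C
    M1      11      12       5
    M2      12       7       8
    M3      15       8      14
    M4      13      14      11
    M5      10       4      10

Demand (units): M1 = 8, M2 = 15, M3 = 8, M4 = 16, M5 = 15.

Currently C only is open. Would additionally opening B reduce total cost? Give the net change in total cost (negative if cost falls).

Current service cost with {C}: 598.
Adding B: each client site re-picks its cheapest; new service cost 445, saving 153.
Extra fixed cost: 117. Net change = 117 − 153 = -36.
(Totals: 810 → 774.)

Yes — net change −36 (cost falls by 36).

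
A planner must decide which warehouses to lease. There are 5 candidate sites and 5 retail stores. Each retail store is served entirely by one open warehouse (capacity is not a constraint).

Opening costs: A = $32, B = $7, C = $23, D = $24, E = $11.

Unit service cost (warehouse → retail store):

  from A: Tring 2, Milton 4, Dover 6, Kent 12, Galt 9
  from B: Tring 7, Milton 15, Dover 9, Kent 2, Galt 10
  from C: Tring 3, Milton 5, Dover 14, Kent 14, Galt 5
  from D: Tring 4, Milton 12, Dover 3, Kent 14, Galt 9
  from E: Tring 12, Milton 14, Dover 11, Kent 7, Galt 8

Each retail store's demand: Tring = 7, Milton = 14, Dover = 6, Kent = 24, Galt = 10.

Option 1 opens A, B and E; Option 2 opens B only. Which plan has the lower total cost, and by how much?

Option 1: {A, B, E}: Tring→A 2·7=14, Milton→A 4·14=56, Dover→A 6·6=36, Kent→B 2·24=48, Galt→E 8·10=80. Service 234; fixed 50; total 284.
Option 2: {B}: Tring→B 7·7=49, Milton→B 15·14=210, Dover→B 9·6=54, Kent→B 2·24=48, Galt→B 10·10=100. Service 461; fixed 7; total 468.
Difference: |284 − 468| = 184.

Option 1 is cheaper by 184.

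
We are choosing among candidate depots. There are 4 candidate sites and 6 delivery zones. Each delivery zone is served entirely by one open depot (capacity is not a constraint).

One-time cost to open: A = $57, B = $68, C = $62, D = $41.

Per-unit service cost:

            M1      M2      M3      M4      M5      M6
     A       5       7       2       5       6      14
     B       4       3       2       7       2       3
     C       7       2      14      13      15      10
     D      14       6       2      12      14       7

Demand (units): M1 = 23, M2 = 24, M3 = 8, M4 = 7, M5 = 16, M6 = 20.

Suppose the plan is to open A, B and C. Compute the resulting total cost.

Each delivery zone is assigned to its cheapest site among the open ones.
{A, B, C}: M1→B 4·23=92, M2→C 2·24=48, M3→A 2·8=16, M4→A 5·7=35, M5→B 2·16=32, M6→B 3·20=60. Service 283; fixed 187; total 470.

Total cost: 470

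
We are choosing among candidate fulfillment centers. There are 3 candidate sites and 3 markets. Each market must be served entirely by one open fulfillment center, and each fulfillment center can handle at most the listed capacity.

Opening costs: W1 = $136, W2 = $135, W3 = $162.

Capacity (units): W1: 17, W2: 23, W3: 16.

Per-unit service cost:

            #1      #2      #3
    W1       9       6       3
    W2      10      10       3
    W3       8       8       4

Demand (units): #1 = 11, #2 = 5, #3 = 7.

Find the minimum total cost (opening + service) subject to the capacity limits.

Minimum total cost: 316

Open {W2}: #1→W2 10·11=110, #2→W2 10·5=50, #3→W2 3·7=21.
Loads: W2 carries 23/23. Service 181; fixed 135; total 316.
Next best feasible plan costs 421.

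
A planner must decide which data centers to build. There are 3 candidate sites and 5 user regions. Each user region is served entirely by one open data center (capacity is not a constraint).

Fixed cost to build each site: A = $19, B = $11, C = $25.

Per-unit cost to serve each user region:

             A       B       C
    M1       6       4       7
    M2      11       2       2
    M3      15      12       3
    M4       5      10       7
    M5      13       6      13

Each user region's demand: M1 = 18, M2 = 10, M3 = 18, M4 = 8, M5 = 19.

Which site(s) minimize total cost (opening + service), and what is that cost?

Open B and C; minimum total cost 352.

For any fixed open set, each user region goes to its cheapest open site; total = fixed + service.
{B, C}: M1→B 4·18=72, M2→B 2·10=20, M3→C 3·18=54, M4→C 7·8=56, M5→B 6·19=114. Service 316; fixed 36; total 352.
{A, B, C}: M1→B 4·18=72, M2→B 2·10=20, M3→C 3·18=54, M4→A 5·8=40, M5→B 6·19=114. Service 300; fixed 55; total 355.
{A, B}: M1→B 4·18=72, M2→B 2·10=20, M3→B 12·18=216, M4→A 5·8=40, M5→B 6·19=114. Service 462; fixed 30; total 492.
{B}: service 502 + fixed 11 = 513
(All 7 nonempty subsets were checked; B and C is lowest.)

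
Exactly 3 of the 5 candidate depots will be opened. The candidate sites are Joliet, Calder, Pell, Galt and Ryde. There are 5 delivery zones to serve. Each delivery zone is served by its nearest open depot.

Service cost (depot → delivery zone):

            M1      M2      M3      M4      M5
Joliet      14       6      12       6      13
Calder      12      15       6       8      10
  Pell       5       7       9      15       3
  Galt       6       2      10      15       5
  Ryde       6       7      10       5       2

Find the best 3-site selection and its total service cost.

With exactly 3 open, each delivery zone uses its cheapest among the chosen.
{Calder, Galt, Ryde}: M1→Galt 6, M2→Galt 2, M3→Calder 6, M4→Ryde 5, M5→Ryde 2. Service cost 21.
{Pell, Galt, Ryde}: service cost 23
{Calder, Pell, Galt}: service cost 24
Among all 10 size-3 choices, {Calder, Galt, Ryde} is lowest.

Choose Calder, Galt and Ryde; total service cost 21.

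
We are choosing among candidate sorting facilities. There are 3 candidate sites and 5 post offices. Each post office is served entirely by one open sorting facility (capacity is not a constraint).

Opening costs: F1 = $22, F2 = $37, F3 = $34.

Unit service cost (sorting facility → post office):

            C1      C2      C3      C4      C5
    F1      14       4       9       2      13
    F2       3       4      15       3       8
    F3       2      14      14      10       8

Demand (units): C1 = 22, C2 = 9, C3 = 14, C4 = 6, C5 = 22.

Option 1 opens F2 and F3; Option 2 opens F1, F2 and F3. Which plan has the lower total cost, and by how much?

Option 1: {F2, F3}: C1→F3 2·22=44, C2→F2 4·9=36, C3→F3 14·14=196, C4→F2 3·6=18, C5→F2 8·22=176. Service 470; fixed 71; total 541.
Option 2: {F1, F2, F3}: C1→F3 2·22=44, C2→F1 4·9=36, C3→F1 9·14=126, C4→F1 2·6=12, C5→F2 8·22=176. Service 394; fixed 93; total 487.
Difference: |541 − 487| = 54.

Option 2 is cheaper by 54.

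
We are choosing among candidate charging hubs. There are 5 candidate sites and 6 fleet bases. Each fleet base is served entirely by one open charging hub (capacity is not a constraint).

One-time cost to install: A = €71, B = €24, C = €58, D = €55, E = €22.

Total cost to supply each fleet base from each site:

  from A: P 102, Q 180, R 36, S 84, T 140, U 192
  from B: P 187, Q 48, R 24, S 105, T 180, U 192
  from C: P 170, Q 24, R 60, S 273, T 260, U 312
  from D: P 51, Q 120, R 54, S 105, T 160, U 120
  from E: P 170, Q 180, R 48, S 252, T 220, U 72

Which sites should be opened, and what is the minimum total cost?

Open B, D and E; minimum total cost 561.

For any fixed open set, each fleet base goes to its cheapest open site; total = fixed + service.
{B, D, E}: P→D 51, Q→B 48, R→B 24, S→B 105, T→D 160, U→E 72. Service 460; fixed 101; total 561.
{A, B, E}: P→A 102, Q→B 48, R→B 24, S→A 84, T→A 140, U→E 72. Service 470; fixed 117; total 587.
{B, D}: P→D 51, Q→B 48, R→B 24, S→B 105, T→D 160, U→D 120. Service 508; fixed 79; total 587.
{A, B, C, D, E}: service 395 + fixed 230 = 625
No other subset beats 561.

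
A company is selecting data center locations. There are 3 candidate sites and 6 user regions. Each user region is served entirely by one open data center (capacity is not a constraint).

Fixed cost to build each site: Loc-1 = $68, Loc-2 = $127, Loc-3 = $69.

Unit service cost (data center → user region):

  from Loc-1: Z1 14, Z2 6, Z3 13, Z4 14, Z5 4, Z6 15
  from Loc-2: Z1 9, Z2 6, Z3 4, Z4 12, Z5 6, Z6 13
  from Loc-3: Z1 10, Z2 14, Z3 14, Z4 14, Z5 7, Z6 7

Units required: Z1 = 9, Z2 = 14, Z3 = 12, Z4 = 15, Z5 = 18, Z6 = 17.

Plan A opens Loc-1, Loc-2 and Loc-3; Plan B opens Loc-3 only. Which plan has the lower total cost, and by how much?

Plan A is cheaper by 130.

Plan A: {Loc-1, Loc-2, Loc-3}: Z1→Loc-2 9·9=81, Z2→Loc-1 6·14=84, Z3→Loc-2 4·12=48, Z4→Loc-2 12·15=180, Z5→Loc-1 4·18=72, Z6→Loc-3 7·17=119. Service 584; fixed 264; total 848.
Plan B: {Loc-3}: Z1→Loc-3 10·9=90, Z2→Loc-3 14·14=196, Z3→Loc-3 14·12=168, Z4→Loc-3 14·15=210, Z5→Loc-3 7·18=126, Z6→Loc-3 7·17=119. Service 909; fixed 69; total 978.
Difference: |848 − 978| = 130.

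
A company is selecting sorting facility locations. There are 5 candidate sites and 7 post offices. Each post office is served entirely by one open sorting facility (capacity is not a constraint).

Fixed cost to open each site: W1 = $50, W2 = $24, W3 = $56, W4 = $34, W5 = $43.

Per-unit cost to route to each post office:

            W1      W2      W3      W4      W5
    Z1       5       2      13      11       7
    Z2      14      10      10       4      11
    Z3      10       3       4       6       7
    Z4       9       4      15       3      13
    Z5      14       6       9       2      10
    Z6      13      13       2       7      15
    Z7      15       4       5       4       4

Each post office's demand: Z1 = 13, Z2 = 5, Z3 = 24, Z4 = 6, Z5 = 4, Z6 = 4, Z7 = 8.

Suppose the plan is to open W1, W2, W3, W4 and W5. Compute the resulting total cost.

Each post office is assigned to its cheapest site among the open ones.
{W1, W2, W3, W4, W5}: Z1→W2 2·13=26, Z2→W4 4·5=20, Z3→W2 3·24=72, Z4→W4 3·6=18, Z5→W4 2·4=8, Z6→W3 2·4=8, Z7→W2 4·8=32. Service 184; fixed 207; total 391.

Total cost: 391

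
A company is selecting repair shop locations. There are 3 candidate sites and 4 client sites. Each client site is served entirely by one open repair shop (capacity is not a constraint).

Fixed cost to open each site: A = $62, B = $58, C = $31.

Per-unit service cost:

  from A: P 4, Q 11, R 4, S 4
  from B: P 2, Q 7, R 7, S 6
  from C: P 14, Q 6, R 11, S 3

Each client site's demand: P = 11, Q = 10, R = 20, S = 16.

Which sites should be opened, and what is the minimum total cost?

For any fixed open set, each client site goes to its cheapest open site; total = fixed + service.
{A, C}: P→A 4·11=44, Q→C 6·10=60, R→A 4·20=80, S→C 3·16=48. Service 232; fixed 93; total 325.
{A, B}: service 236 + fixed 120 = 356
{B, C}: P→B 2·11=22, Q→C 6·10=60, R→B 7·20=140, S→C 3·16=48. Service 270; fixed 89; total 359.
{A, B, C}: P→B 2·11=22, Q→C 6·10=60, R→A 4·20=80, S→C 3·16=48. Service 210; fixed 151; total 361.
(All 7 nonempty subsets were checked; A and C is lowest.)

Open A and C; minimum total cost 325.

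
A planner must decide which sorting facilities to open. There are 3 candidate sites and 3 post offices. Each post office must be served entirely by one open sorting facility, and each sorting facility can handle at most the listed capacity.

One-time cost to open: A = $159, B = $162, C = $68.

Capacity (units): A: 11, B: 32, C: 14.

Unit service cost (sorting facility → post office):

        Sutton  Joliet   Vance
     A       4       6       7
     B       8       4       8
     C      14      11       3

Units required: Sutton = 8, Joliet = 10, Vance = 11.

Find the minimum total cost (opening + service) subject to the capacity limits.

Minimum total cost: 354

Open {B}: Sutton→B 8·8=64, Joliet→B 4·10=40, Vance→B 8·11=88.
Loads: B carries 29/32. Service 192; fixed 162; total 354.
Next best feasible plan costs 367.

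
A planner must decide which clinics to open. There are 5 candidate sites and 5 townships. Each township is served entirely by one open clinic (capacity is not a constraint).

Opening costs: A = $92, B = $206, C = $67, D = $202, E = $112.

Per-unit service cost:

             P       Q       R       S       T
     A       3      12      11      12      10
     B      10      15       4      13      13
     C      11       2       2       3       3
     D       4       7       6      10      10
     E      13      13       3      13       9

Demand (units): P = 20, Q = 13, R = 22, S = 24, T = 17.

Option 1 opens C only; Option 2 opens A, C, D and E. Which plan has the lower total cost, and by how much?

Option 1 is cheaper by 246.

Option 1: {C}: P→C 11·20=220, Q→C 2·13=26, R→C 2·22=44, S→C 3·24=72, T→C 3·17=51. Service 413; fixed 67; total 480.
Option 2: {A, C, D, E}: P→A 3·20=60, Q→C 2·13=26, R→C 2·22=44, S→C 3·24=72, T→C 3·17=51. Service 253; fixed 473; total 726.
Difference: |480 − 726| = 246.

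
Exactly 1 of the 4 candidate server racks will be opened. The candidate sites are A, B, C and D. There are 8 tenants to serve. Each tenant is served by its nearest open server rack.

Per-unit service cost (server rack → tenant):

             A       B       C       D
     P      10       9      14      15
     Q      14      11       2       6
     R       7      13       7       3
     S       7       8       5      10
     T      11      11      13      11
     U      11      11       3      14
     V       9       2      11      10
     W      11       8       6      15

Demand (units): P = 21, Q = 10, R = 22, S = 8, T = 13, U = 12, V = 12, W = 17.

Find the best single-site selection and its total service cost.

With exactly 1 open, each tenant uses its cheapest among the chosen.
{C}: P→C 14·21=294, Q→C 2·10=20, R→C 7·22=154, S→C 5·8=40, T→C 13·13=169, U→C 3·12=36, V→C 11·12=132, W→C 6·17=102. Service cost 947.
{B}: service cost 1084
{A}: service cost 1130
Among all 4 size-1 choices, {C} is lowest.

Choose C only; total service cost 947.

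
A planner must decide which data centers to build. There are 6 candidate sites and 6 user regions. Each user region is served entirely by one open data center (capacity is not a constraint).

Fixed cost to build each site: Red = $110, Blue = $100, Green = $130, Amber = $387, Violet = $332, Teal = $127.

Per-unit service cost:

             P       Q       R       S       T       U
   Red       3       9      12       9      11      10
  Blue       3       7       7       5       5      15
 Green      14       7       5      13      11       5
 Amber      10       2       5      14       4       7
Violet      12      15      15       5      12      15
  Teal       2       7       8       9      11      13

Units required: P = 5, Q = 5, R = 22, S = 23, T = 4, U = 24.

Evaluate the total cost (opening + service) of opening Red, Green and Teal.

Total cost: 893

Each user region is assigned to its cheapest site among the open ones.
{Red, Green, Teal}: P→Teal 2·5=10, Q→Green 7·5=35, R→Green 5·22=110, S→Red 9·23=207, T→Red 11·4=44, U→Green 5·24=120. Service 526; fixed 367; total 893.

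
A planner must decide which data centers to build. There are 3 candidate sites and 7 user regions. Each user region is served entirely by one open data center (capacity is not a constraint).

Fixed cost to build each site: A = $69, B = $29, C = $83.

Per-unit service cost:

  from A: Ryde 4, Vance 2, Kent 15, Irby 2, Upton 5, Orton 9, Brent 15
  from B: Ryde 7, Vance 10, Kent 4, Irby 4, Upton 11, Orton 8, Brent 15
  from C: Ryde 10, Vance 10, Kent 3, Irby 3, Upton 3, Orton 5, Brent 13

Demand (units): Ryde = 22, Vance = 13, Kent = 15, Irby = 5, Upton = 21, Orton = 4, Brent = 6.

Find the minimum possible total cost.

Minimum total cost: 482

For any fixed open set, each user region goes to its cheapest open site; total = fixed + service.
{A, C}: Ryde→A 4·22=88, Vance→A 2·13=26, Kent→C 3·15=45, Irby→A 2·5=10, Upton→C 3·21=63, Orton→C 5·4=20, Brent→C 13·6=78. Service 330; fixed 152; total 482.
{A, B}: Ryde→A 4·22=88, Vance→A 2·13=26, Kent→B 4·15=60, Irby→A 2·5=10, Upton→A 5·21=105, Orton→B 8·4=32, Brent→A 15·6=90. Service 411; fixed 98; total 509.
{A, B, C}: Ryde→A 4·22=88, Vance→A 2·13=26, Kent→C 3·15=45, Irby→A 2·5=10, Upton→C 3·21=63, Orton→C 5·4=20, Brent→C 13·6=78. Service 330; fixed 181; total 511.
{B}: service 717 + fixed 29 = 746
No other subset beats 482.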